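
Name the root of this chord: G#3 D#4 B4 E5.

E

G#, D#, B, E are the tones of an E major seventh chord (E–G#–B–D#), making E the root.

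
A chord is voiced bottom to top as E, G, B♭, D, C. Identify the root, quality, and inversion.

C dominant ninth, first inversion

Reducing to letter names: E, G, Bb, D, C. These stack in thirds as C–E–G–Bb–D — a C dominant ninth chord.
With the third (E) in the bass, the chord is in first inversion.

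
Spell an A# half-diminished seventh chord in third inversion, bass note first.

G#, A#, C#, E

Spelling A# half-diminished seventh: A#–C#–E–G#. In third inversion the seventh is bass, giving G#, A#, C#, E from the bottom.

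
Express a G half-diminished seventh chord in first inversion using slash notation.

First inversion of G half-diminished seventh has the third (Bb) in the bass. As a slash chord: Gø7/Bb.

Gø7/Bb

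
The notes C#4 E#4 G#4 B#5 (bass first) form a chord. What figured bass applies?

7

The notes C#, E#, G#, B# stack in thirds as C#–E#–G#–B# — a C# major seventh chord. The bass C# is the root, so this is root position: figured 7.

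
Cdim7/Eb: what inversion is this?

Cdim7/Eb means C diminished seventh with Eb in the bass. Eb is the third of C diminished seventh (C–Eb–Gb–Bbb), so this is first inversion.

first inversion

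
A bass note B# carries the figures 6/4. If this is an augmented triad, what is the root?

The figures 6/4 mean the fifth of the chord is in the bass. If B# is the fifth of an augmented triad, the root is E (chord tones E–G#–B#).

E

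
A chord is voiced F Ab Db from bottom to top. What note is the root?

Db

Reordering F, Ab, Db into stacked thirds gives Db–F–Ab; the bottom of that stack, Db, is the root.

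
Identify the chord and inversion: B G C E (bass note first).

C major seventh, third inversion

The distinct note names are B, G, C, E. Stacked in thirds they read C–E–G–B, which is a major seventh chord on C.
The lowest note is B, the seventh of the chord, so this is third inversion (figured bass 4/2).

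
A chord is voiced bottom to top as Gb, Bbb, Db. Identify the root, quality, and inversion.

Reducing to letter names: Gb, Bbb, Db. These stack in thirds as Gb–Bbb–Db — a Gb minor triad.
Gb is the root of Gb minor; root in the bass means root position (figured bass 5/3).

Gb minor, root position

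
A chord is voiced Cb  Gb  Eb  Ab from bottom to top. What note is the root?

The distinct letter names are Cb, Gb, Eb, Ab. Arranged as a stack of thirds they read Ab–Cb–Eb–Gb, so Ab is the root (an Ab minor seventh chord).

Ab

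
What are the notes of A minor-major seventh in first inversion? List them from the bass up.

Spelling A minor-major seventh: A–C–E–G#. In first inversion the third is bass, giving C, E, G#, A from the bottom.

C, E, G#, A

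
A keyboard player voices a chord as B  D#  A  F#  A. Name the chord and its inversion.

B dominant seventh, root position

The pitch classes B, D#, A, F# arrange in thirds as B–D#–F#–A: a B dominant seventh chord.
The lowest note is B, the root of the chord, so this is root position (figured bass 7).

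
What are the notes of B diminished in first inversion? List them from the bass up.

D, F, B

The chord tones are B–D–F. With the third (D) lowest for first inversion: D, F, B.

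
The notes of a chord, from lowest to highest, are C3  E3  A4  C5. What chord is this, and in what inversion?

A minor, first inversion

The distinct note names are C, E, A. Stacked in thirds they read A–C–E, which is a minor triad on A.
C is the third of A minor; third in the bass means first inversion (figured bass 6).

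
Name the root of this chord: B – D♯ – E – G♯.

B, D#, E, G# are the tones of an E major seventh chord (E–G#–B–D#), making E the root.

E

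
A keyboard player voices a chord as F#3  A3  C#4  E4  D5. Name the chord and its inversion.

D major ninth, first inversion

The distinct note names are F#, A, C#, E, D. Stacked in thirds they read D–F#–A–C#–E, which is a major ninth chord on D.
With the third (F#) in the bass, the chord is in first inversion.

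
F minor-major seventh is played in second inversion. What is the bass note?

In second inversion the fifth is lowest. For F minor-major seventh (F–Ab–C–E) that is C.

C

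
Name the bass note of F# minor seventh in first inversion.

In first inversion the third is lowest. For F# minor seventh (F#–A–C#–E) that is A.

A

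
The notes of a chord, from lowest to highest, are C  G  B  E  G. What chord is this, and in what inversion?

Reducing to letter names: C, G, B, E. These stack in thirds as C–E–G–B — a C major seventh chord.
C is the root of C major seventh; root in the bass means root position (figured bass 7).

C major seventh, root position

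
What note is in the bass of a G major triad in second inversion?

In second inversion the fifth is lowest. For G major (G–B–D) that is D.

D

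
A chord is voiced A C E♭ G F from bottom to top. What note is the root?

F

A, C, Eb, G, F are the tones of an F dominant ninth chord (F–A–C–Eb–G), making F the root.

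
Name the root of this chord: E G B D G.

E, G, B, D are the tones of an E minor seventh chord (E–G–B–D), making E the root.

E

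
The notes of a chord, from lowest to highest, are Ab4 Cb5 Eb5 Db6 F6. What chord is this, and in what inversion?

Db dominant ninth, second inversion

Reducing to letter names: Ab, Cb, Eb, Db, F. These stack in thirds as Db–F–Ab–Cb–Eb — a Db dominant ninth chord.
Ab is the fifth of Db dominant ninth; fifth in the bass means second inversion.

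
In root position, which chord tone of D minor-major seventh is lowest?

The root of D minor-major seventh (D–F–A–C#) is D; that is the bass in root position.

D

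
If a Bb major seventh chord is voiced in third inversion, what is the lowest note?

A

In third inversion the seventh is lowest. For Bb major seventh (Bb–D–F–A) that is A.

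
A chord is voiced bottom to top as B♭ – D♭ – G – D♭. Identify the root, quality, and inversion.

G diminished, first inversion

The distinct note names are Bb, Db, G. Stacked in thirds they read G–Bb–Db, which is a diminished triad on G.
Bb is the third of G diminished; third in the bass means first inversion (figured bass 6).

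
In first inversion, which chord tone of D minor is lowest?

The third of D minor (D–F–A) is F; that is the bass in first inversion.

F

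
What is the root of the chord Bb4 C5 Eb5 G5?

C

The distinct letter names are Bb, C, Eb, G. Arranged as a stack of thirds they read C–Eb–G–Bb, so C is the root (a C minor seventh chord).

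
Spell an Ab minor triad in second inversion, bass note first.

Eb, Ab, Cb

Ab minor is Ab–Cb–Eb. Second inversion puts the fifth (Eb) in the bass, with the remaining tones above: Eb, Ab, Cb.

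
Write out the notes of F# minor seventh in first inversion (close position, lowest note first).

A, C#, E, F#

Spelling F# minor seventh: F#–A–C#–E. In first inversion the third is bass, giving A, C#, E, F# from the bottom.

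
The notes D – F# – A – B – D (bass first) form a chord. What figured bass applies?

6/5

The notes D, F#, A, B stack in thirds as B–D–F#–A — a B minor seventh chord. The bass D is the third, so this is first inversion: figured 6/5.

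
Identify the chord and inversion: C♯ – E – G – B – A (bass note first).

A dominant ninth, first inversion

Reducing to letter names: C#, E, G, B, A. These stack in thirds as A–C#–E–G–B — an A dominant ninth chord.
With the third (C#) in the bass, the chord is in first inversion.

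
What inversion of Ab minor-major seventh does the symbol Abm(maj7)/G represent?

third inversion

Abm(maj7)/G means Ab minor-major seventh with G in the bass. G is the seventh of Ab minor-major seventh (Ab–Cb–Eb–G), so this is third inversion.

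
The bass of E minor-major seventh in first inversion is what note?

In first inversion the third is lowest. For E minor-major seventh (E–G–B–D#) that is G.

G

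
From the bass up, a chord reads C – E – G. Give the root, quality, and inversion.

Reducing to letter names: C, E, G. These stack in thirds as C–E–G — a C major triad.
C is the root of C major; root in the bass means root position (figured bass 5/3).

C major, root position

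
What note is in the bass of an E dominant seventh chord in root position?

In root position the root is lowest. For E dominant seventh (E–G#–B–D) that is E.

E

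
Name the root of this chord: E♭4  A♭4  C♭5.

The distinct letter names are Eb, Ab, Cb. Arranged as a stack of thirds they read Ab–Cb–Eb, so Ab is the root (an Ab minor triad).

Ab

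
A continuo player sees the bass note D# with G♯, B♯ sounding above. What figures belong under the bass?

6/4

The notes D#, G#, B# stack in thirds as G#–B#–D# — a G# major triad. The bass D# is the fifth, so this is second inversion: figured 6/4.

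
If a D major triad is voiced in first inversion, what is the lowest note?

D major is D–F#–A. First inversion places the third in the bass: F#.

F#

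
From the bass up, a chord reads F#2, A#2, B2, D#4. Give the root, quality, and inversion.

The pitch classes F#, A#, B, D# arrange in thirds as B–D#–F#–A#: a B major seventh chord.
The lowest note is F#, the fifth of the chord, so this is second inversion (figured bass 4/3).

B major seventh, second inversion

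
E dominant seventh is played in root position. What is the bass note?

E dominant seventh is E–G#–B–D. Root position places the root in the bass: E.

E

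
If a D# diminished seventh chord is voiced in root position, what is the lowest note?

The root of D# diminished seventh (D#–F#–A–C) is D#; that is the bass in root position.

D#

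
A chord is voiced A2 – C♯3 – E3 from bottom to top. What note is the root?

A

A, C#, E are the tones of an A major triad (A–C#–E), making A the root.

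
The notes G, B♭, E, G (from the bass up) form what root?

The distinct letter names are G, Bb, E. Arranged as a stack of thirds they read E–G–Bb, so E is the root (an E diminished triad).

E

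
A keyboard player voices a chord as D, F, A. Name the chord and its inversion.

D minor, root position

The distinct note names are D, F, A. Stacked in thirds they read D–F–A, which is a minor triad on D.
D is the root of D minor; root in the bass means root position (figured bass 5/3).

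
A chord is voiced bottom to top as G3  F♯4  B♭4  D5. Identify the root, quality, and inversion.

G minor-major seventh, root position

The distinct note names are G, F#, Bb, D. Stacked in thirds they read G–Bb–D–F#, which is a minor-major seventh chord on G.
G is the root of G minor-major seventh; root in the bass means root position (figured bass 7).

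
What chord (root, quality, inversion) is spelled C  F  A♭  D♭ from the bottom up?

The distinct note names are C, F, Ab, Db. Stacked in thirds they read Db–F–Ab–C, which is a major seventh chord on Db.
C is the seventh of Db major seventh; seventh in the bass means third inversion (figured bass 4/2).

Db major seventh, third inversion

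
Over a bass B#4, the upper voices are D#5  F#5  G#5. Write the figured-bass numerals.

6/5

The notes B#, D#, F#, G# stack in thirds as G#–B#–D#–F# — a G# dominant seventh chord. The bass B# is the third, so this is first inversion: figured 6/5.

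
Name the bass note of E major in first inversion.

G#

E major is E–G#–B. First inversion places the third in the bass: G#.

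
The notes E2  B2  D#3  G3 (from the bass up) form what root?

E

E, B, D#, G are the tones of an E minor-major seventh chord (E–G–B–D#), making E the root.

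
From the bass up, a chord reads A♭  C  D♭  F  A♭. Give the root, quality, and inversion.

Db major seventh, second inversion

Reducing to letter names: Ab, C, Db, F. These stack in thirds as Db–F–Ab–C — a Db major seventh chord.
Ab is the fifth of Db major seventh; fifth in the bass means second inversion (figured bass 4/3).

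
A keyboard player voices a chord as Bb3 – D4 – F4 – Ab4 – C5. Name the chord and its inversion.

The distinct note names are Bb, D, F, Ab, C. Stacked in thirds they read Bb–D–F–Ab–C, which is a dominant ninth chord on Bb.
With the root (Bb) in the bass, the chord is in root position.

Bb dominant ninth, root position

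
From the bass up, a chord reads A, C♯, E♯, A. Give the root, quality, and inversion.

Reducing to letter names: A, C#, E#. These stack in thirds as A–C#–E# — an A augmented triad.
With the root (A) in the bass, the chord is in root position (figured bass 5/3).

A augmented, root position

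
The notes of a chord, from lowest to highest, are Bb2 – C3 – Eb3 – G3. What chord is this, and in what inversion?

C minor seventh, third inversion

Reducing to letter names: Bb, C, Eb, G. These stack in thirds as C–Eb–G–Bb — a C minor seventh chord.
With the seventh (Bb) in the bass, the chord is in third inversion (figured bass 4/2).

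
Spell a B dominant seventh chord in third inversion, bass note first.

A, B, D#, F#

Spelling B dominant seventh: B–D#–F#–A. In third inversion the seventh is bass, giving A, B, D#, F# from the bottom.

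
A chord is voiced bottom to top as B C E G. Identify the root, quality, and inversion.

C major seventh, third inversion

The pitch classes B, C, E, G arrange in thirds as C–E–G–B: a C major seventh chord.
With the seventh (B) in the bass, the chord is in third inversion (figured bass 4/2).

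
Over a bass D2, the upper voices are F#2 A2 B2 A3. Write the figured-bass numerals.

6/5

The notes D, F#, A, B stack in thirds as B–D–F#–A — a B minor seventh chord. The bass D is the third, so this is first inversion: figured 6/5.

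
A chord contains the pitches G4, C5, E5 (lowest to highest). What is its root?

C

The distinct letter names are G, C, E. Arranged as a stack of thirds they read C–E–G, so C is the root (a C major triad).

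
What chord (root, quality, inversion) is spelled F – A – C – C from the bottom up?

The pitch classes F, A, C arrange in thirds as F–A–C: an F major triad.
The lowest note is F, the root of the chord, so this is root position (figured bass 5/3).

F major, root position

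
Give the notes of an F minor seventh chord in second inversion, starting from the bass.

C, Eb, F, Ab

The chord tones are F–Ab–C–Eb. With the fifth (C) lowest for second inversion: C, Eb, F, Ab.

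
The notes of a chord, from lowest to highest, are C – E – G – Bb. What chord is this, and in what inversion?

C dominant seventh, root position

The pitch classes C, E, G, Bb arrange in thirds as C–E–G–Bb: a C dominant seventh chord.
The lowest note is C, the root of the chord, so this is root position (figured bass 7).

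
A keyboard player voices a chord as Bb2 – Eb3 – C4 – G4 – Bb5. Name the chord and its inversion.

C minor seventh, third inversion

The distinct note names are Bb, Eb, C, G. Stacked in thirds they read C–Eb–G–Bb, which is a minor seventh chord on C.
Bb is the seventh of C minor seventh; seventh in the bass means third inversion (figured bass 4/2).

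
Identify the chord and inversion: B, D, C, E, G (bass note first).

C major ninth, third inversion

The pitch classes B, D, C, E, G arrange in thirds as C–E–G–B–D: a C major ninth chord.
B is the seventh of C major ninth; seventh in the bass means third inversion.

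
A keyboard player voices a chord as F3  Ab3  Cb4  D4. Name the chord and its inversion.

D diminished seventh, first inversion

Reducing to letter names: F, Ab, Cb, D. These stack in thirds as D–F–Ab–Cb — a D diminished seventh chord.
The lowest note is F, the third of the chord, so this is first inversion (figured bass 6/5).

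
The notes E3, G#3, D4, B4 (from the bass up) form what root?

The distinct letter names are E, G#, D, B. Arranged as a stack of thirds they read E–G#–B–D, so E is the root (an E dominant seventh chord).

E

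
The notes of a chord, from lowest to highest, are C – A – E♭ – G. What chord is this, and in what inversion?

The pitch classes C, A, Eb, G arrange in thirds as A–C–Eb–G: an A half-diminished seventh chord.
C is the third of A half-diminished seventh; third in the bass means first inversion (figured bass 6/5).

A half-diminished seventh, first inversion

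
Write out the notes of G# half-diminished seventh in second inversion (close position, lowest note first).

D, F#, G#, B

G# half-diminished seventh is G#–B–D–F#. Second inversion puts the fifth (D) in the bass, with the remaining tones above: D, F#, G#, B.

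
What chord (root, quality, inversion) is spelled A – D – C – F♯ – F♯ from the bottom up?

D dominant seventh, second inversion

Reducing to letter names: A, D, C, F#. These stack in thirds as D–F#–A–C — a D dominant seventh chord.
A is the fifth of D dominant seventh; fifth in the bass means second inversion (figured bass 4/3).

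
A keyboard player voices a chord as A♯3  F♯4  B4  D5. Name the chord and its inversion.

B minor-major seventh, third inversion

Reducing to letter names: A#, F#, B, D. These stack in thirds as B–D–F#–A# — a B minor-major seventh chord.
A# is the seventh of B minor-major seventh; seventh in the bass means third inversion (figured bass 4/2).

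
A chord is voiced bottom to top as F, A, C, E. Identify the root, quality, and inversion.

F major seventh, root position

Reducing to letter names: F, A, C, E. These stack in thirds as F–A–C–E — an F major seventh chord.
F is the root of F major seventh; root in the bass means root position (figured bass 7).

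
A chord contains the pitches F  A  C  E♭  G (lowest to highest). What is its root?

F, A, C, Eb, G are the tones of an F dominant ninth chord (F–A–C–Eb–G), making F the root.

F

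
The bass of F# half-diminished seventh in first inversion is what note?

In first inversion the third is lowest. For F# half-diminished seventh (F#–A–C–E) that is A.

A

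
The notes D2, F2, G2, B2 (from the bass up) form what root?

G

Reordering D, F, G, B into stacked thirds gives G–B–D–F; the bottom of that stack, G, is the root.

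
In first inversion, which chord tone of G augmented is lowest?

The third of G augmented (G–B–D#) is B; that is the bass in first inversion.

B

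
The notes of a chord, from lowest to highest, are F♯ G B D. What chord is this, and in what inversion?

The pitch classes F#, G, B, D arrange in thirds as G–B–D–F#: a G major seventh chord.
With the seventh (F#) in the bass, the chord is in third inversion (figured bass 4/2).

G major seventh, third inversion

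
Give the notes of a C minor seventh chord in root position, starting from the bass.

C minor seventh is C–Eb–G–Bb. Root position puts the root (C) in the bass, with the remaining tones above: C, Eb, G, Bb.

C, Eb, G, Bb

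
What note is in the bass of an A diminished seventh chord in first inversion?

The third of A diminished seventh (A–C–Eb–Gb) is C; that is the bass in first inversion.

C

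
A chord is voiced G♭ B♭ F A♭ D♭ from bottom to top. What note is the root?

Reordering Gb, Bb, F, Ab, Db into stacked thirds gives Gb–Bb–Db–F–Ab; the bottom of that stack, Gb, is the root.

Gb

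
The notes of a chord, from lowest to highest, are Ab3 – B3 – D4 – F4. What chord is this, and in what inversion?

The pitch classes Ab, B, D, F arrange in thirds as B–D–F–Ab: a B diminished seventh chord.
Ab is the seventh of B diminished seventh; seventh in the bass means third inversion (figured bass 4/2).

B diminished seventh, third inversion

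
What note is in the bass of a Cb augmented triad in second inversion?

In second inversion the fifth is lowest. For Cb augmented (Cb–Eb–G) that is G.

G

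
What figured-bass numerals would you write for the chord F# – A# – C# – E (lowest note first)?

The notes F#, A#, C#, E stack in thirds as F#–A#–C#–E — an F# dominant seventh chord. The bass F# is the root, so this is root position: figured 7.

7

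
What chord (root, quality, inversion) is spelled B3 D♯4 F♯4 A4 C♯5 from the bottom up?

B dominant ninth, root position

The distinct note names are B, D#, F#, A, C#. Stacked in thirds they read B–D#–F#–A–C#, which is a dominant ninth chord on B.
The lowest note is B, the root of the chord, so this is root position.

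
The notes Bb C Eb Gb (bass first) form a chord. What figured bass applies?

The notes Bb, C, Eb, Gb stack in thirds as C–Eb–Gb–Bb — a C half-diminished seventh chord. The bass Bb is the seventh, so this is third inversion: figured 4/2.

4/2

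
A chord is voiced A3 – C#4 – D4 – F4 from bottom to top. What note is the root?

A, C#, D, F are the tones of a D minor-major seventh chord (D–F–A–C#), making D the root.

D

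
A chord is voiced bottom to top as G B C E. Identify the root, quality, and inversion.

The distinct note names are G, B, C, E. Stacked in thirds they read C–E–G–B, which is a major seventh chord on C.
With the fifth (G) in the bass, the chord is in second inversion (figured bass 4/3).

C major seventh, second inversion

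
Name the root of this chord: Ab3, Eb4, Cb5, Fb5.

Fb

Ab, Eb, Cb, Fb are the tones of an Fb major seventh chord (Fb–Ab–Cb–Eb), making Fb the root.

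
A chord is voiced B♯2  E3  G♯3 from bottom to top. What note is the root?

B#, E, G# are the tones of an E augmented triad (E–G#–B#), making E the root.

E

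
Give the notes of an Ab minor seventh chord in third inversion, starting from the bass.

Ab minor seventh is Ab–Cb–Eb–Gb. Third inversion puts the seventh (Gb) in the bass, with the remaining tones above: Gb, Ab, Cb, Eb.

Gb, Ab, Cb, Eb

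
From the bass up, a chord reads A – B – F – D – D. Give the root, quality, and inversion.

B half-diminished seventh, third inversion

The pitch classes A, B, F, D arrange in thirds as B–D–F–A: a B half-diminished seventh chord.
The lowest note is A, the seventh of the chord, so this is third inversion (figured bass 4/2).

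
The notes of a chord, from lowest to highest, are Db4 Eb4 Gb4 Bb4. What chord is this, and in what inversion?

Eb minor seventh, third inversion

The distinct note names are Db, Eb, Gb, Bb. Stacked in thirds they read Eb–Gb–Bb–Db, which is a minor seventh chord on Eb.
Db is the seventh of Eb minor seventh; seventh in the bass means third inversion (figured bass 4/2).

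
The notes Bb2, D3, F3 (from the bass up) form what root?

The distinct letter names are Bb, D, F. Arranged as a stack of thirds they read Bb–D–F, so Bb is the root (a Bb major triad).

Bb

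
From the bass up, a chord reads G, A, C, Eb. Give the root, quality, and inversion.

Reducing to letter names: G, A, C, Eb. These stack in thirds as A–C–Eb–G — an A half-diminished seventh chord.
With the seventh (G) in the bass, the chord is in third inversion (figured bass 4/2).

A half-diminished seventh, third inversion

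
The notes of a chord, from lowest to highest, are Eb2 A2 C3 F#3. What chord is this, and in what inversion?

The pitch classes Eb, A, C, F# arrange in thirds as F#–A–C–Eb: an F# diminished seventh chord.
Eb is the seventh of F# diminished seventh; seventh in the bass means third inversion (figured bass 4/2).

F# diminished seventh, third inversion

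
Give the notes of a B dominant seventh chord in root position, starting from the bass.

The chord tones are B–D#–F#–A. With the root (B) lowest for root position: B, D#, F#, A.

B, D#, F#, A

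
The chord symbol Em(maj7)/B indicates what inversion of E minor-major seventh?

second inversion

Em(maj7)/B means E minor-major seventh with B in the bass. B is the fifth of E minor-major seventh (E–G–B–D#), so this is second inversion.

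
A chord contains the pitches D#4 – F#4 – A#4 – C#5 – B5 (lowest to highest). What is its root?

B

The distinct letter names are D#, F#, A#, C#, B. Arranged as a stack of thirds they read B–D#–F#–A#–C#, so B is the root (a B major ninth chord).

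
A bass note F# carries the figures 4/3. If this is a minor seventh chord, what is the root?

The figures 4/3 mean the fifth of the chord is in the bass. If F# is the fifth of a minor seventh chord, the root is B (chord tones B–D–F#–A).

B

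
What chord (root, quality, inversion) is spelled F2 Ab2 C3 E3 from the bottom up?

F minor-major seventh, root position

The distinct note names are F, Ab, C, E. Stacked in thirds they read F–Ab–C–E, which is a minor-major seventh chord on F.
The lowest note is F, the root of the chord, so this is root position (figured bass 7).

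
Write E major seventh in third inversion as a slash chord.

Third inversion of E major seventh has the seventh (D#) in the bass. As a slash chord: Emaj7/D#.

Emaj7/D#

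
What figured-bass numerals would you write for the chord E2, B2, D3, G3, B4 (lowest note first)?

The notes E, B, D, G stack in thirds as E–G–B–D — an E minor seventh chord. The bass E is the root, so this is root position: figured 7.

7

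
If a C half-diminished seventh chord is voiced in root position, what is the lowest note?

C

C half-diminished seventh is C–Eb–Gb–Bb. Root position places the root in the bass: C.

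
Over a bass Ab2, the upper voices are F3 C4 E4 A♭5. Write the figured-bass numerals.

6/5

The notes Ab, F, C, E stack in thirds as F–Ab–C–E — an F minor-major seventh chord. The bass Ab is the third, so this is first inversion: figured 6/5.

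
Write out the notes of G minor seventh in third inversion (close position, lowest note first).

F, G, Bb, D

Spelling G minor seventh: G–Bb–D–F. In third inversion the seventh is bass, giving F, G, Bb, D from the bottom.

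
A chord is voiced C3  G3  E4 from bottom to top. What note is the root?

C

C, G, E are the tones of a C major triad (C–E–G), making C the root.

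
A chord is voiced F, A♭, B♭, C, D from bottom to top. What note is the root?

The distinct letter names are F, Ab, Bb, C, D. Arranged as a stack of thirds they read Bb–D–F–Ab–C, so Bb is the root (a Bb dominant ninth chord).

Bb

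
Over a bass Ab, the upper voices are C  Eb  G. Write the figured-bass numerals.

7

The notes Ab, C, Eb, G stack in thirds as Ab–C–Eb–G — an Ab major seventh chord. The bass Ab is the root, so this is root position: figured 7.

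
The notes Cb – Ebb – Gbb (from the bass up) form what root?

Reordering Cb, Ebb, Gbb into stacked thirds gives Cb–Ebb–Gbb; the bottom of that stack, Cb, is the root.

Cb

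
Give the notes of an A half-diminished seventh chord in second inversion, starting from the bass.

Eb, G, A, C

The chord tones are A–C–Eb–G. With the fifth (Eb) lowest for second inversion: Eb, G, A, C.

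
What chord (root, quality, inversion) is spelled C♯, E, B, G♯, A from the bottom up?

The distinct note names are C#, E, B, G#, A. Stacked in thirds they read A–C#–E–G#–B, which is a major ninth chord on A.
With the third (C#) in the bass, the chord is in first inversion.

A major ninth, first inversion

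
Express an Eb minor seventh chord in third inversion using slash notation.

Third inversion of Eb minor seventh has the seventh (Db) in the bass. As a slash chord: Ebm7/Db.

Ebm7/Db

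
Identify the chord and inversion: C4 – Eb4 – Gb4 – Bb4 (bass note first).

C half-diminished seventh, root position

The pitch classes C, Eb, Gb, Bb arrange in thirds as C–Eb–Gb–Bb: a C half-diminished seventh chord.
The lowest note is C, the root of the chord, so this is root position (figured bass 7).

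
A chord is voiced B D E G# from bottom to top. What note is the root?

E

Reordering B, D, E, G# into stacked thirds gives E–G#–B–D; the bottom of that stack, E, is the root.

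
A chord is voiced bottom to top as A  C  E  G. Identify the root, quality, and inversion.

The distinct note names are A, C, E, G. Stacked in thirds they read A–C–E–G, which is a minor seventh chord on A.
The lowest note is A, the root of the chord, so this is root position (figured bass 7).

A minor seventh, root position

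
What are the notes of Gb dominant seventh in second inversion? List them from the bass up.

Db, Fb, Gb, Bb

Gb dominant seventh is Gb–Bb–Db–Fb. Second inversion puts the fifth (Db) in the bass, with the remaining tones above: Db, Fb, Gb, Bb.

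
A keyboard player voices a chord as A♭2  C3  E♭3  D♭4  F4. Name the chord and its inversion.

Db major ninth, second inversion

Reducing to letter names: Ab, C, Eb, Db, F. These stack in thirds as Db–F–Ab–C–Eb — a Db major ninth chord.
The lowest note is Ab, the fifth of the chord, so this is second inversion.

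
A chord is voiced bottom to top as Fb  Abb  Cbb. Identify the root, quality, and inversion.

Fb diminished, root position

The pitch classes Fb, Abb, Cbb arrange in thirds as Fb–Abb–Cbb: an Fb diminished triad.
The lowest note is Fb, the root of the chord, so this is root position (figured bass 5/3).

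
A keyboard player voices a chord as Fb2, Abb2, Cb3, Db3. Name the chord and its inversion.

Db half-diminished seventh, first inversion

The pitch classes Fb, Abb, Cb, Db arrange in thirds as Db–Fb–Abb–Cb: a Db half-diminished seventh chord.
With the third (Fb) in the bass, the chord is in first inversion (figured bass 6/5).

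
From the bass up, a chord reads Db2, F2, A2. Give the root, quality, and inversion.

Db augmented, root position

The pitch classes Db, F, A arrange in thirds as Db–F–A: a Db augmented triad.
The lowest note is Db, the root of the chord, so this is root position (figured bass 5/3).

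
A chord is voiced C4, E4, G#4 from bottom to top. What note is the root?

C

C, E, G# are the tones of a C augmented triad (C–E–G#), making C the root.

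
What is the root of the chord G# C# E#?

Reordering G#, C#, E# into stacked thirds gives C#–E#–G#; the bottom of that stack, C#, is the root.

C#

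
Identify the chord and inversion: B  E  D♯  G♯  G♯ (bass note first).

The distinct note names are B, E, D#, G#. Stacked in thirds they read E–G#–B–D#, which is a major seventh chord on E.
The lowest note is B, the fifth of the chord, so this is second inversion (figured bass 4/3).

E major seventh, second inversion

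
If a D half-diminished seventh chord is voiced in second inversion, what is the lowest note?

Ab

The fifth of D half-diminished seventh (D–F–Ab–C) is Ab; that is the bass in second inversion.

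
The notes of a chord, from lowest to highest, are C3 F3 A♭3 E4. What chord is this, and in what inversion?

F minor-major seventh, second inversion

The distinct note names are C, F, Ab, E. Stacked in thirds they read F–Ab–C–E, which is a minor-major seventh chord on F.
With the fifth (C) in the bass, the chord is in second inversion (figured bass 4/3).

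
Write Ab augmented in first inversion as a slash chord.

First inversion of Ab augmented has the third (C) in the bass. As a slash chord: Abaug/C.

Abaug/C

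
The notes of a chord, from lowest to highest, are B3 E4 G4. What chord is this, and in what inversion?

Reducing to letter names: B, E, G. These stack in thirds as E–G–B — an E minor triad.
The lowest note is B, the fifth of the chord, so this is second inversion (figured bass 6/4).

E minor, second inversion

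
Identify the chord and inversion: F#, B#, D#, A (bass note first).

B# diminished seventh, second inversion

The distinct note names are F#, B#, D#, A. Stacked in thirds they read B#–D#–F#–A, which is a diminished seventh chord on B#.
F# is the fifth of B# diminished seventh; fifth in the bass means second inversion (figured bass 4/3).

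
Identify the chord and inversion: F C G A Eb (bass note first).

F dominant ninth, root position

Reducing to letter names: F, C, G, A, Eb. These stack in thirds as F–A–C–Eb–G — an F dominant ninth chord.
With the root (F) in the bass, the chord is in root position.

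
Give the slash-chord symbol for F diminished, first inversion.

Fdim/Ab

First inversion of F diminished has the third (Ab) in the bass. As a slash chord: Fdim/Ab.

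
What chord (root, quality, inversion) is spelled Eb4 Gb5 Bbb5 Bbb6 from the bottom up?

The pitch classes Eb, Gb, Bbb arrange in thirds as Eb–Gb–Bbb: an Eb diminished triad.
With the root (Eb) in the bass, the chord is in root position (figured bass 5/3).

Eb diminished, root position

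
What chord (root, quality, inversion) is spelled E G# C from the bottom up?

The pitch classes E, G#, C arrange in thirds as C–E–G#: a C augmented triad.
E is the third of C augmented; third in the bass means first inversion (figured bass 6).

C augmented, first inversion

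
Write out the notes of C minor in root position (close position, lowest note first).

C, Eb, G

C minor is C–Eb–G. Root position puts the root (C) in the bass, with the remaining tones above: C, Eb, G.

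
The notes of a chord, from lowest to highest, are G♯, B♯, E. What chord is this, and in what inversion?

E augmented, first inversion

The pitch classes G#, B#, E arrange in thirds as E–G#–B#: an E augmented triad.
The lowest note is G#, the third of the chord, so this is first inversion (figured bass 6).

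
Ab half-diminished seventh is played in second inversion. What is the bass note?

The fifth of Ab half-diminished seventh (Ab–Cb–Ebb–Gb) is Ebb; that is the bass in second inversion.

Ebb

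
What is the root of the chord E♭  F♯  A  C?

The distinct letter names are Eb, F#, A, C. Arranged as a stack of thirds they read F#–A–C–Eb, so F# is the root (an F# diminished seventh chord).

F#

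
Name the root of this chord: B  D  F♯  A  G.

G

The distinct letter names are B, D, F#, A, G. Arranged as a stack of thirds they read G–B–D–F#–A, so G is the root (a G major ninth chord).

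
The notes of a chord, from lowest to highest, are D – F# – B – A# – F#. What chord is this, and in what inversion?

The pitch classes D, F#, B, A# arrange in thirds as B–D–F#–A#: a B minor-major seventh chord.
D is the third of B minor-major seventh; third in the bass means first inversion (figured bass 6/5).

B minor-major seventh, first inversion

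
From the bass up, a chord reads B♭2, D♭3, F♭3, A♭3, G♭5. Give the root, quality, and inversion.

Gb dominant ninth, first inversion

Reducing to letter names: Bb, Db, Fb, Ab, Gb. These stack in thirds as Gb–Bb–Db–Fb–Ab — a Gb dominant ninth chord.
The lowest note is Bb, the third of the chord, so this is first inversion.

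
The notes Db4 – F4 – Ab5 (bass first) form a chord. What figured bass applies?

5/3

The notes Db, F, Ab stack in thirds as Db–F–Ab — a Db major triad. The bass Db is the root, so this is root position: figured 5/3.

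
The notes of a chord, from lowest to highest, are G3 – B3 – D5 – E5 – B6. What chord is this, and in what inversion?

Reducing to letter names: G, B, D, E. These stack in thirds as E–G–B–D — an E minor seventh chord.
The lowest note is G, the third of the chord, so this is first inversion (figured bass 6/5).

E minor seventh, first inversion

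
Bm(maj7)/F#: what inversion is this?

Bm(maj7)/F# means B minor-major seventh with F# in the bass. F# is the fifth of B minor-major seventh (B–D–F#–A#), so this is second inversion.

second inversion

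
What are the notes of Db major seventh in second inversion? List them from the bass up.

The chord tones are Db–F–Ab–C. With the fifth (Ab) lowest for second inversion: Ab, C, Db, F.

Ab, C, Db, F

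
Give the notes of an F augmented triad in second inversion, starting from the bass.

The chord tones are F–A–C#. With the fifth (C#) lowest for second inversion: C#, F, A.

C#, F, A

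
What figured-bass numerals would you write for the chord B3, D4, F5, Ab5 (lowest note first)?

The notes B, D, F, Ab stack in thirds as B–D–F–Ab — a B diminished seventh chord. The bass B is the root, so this is root position: figured 7.

7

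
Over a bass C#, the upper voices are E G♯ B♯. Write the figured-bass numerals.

7

The notes C#, E, G#, B# stack in thirds as C#–E–G#–B# — a C# minor-major seventh chord. The bass C# is the root, so this is root position: figured 7.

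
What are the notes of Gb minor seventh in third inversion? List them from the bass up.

Fb, Gb, Bbb, Db

Spelling Gb minor seventh: Gb–Bbb–Db–Fb. In third inversion the seventh is bass, giving Fb, Gb, Bbb, Db from the bottom.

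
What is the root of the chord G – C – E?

G, C, E are the tones of a C major triad (C–E–G), making C the root.

C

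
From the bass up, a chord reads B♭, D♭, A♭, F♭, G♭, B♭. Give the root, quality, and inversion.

Reducing to letter names: Bb, Db, Ab, Fb, Gb. These stack in thirds as Gb–Bb–Db–Fb–Ab — a Gb dominant ninth chord.
With the third (Bb) in the bass, the chord is in first inversion.

Gb dominant ninth, first inversion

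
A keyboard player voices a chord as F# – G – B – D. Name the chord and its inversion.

G major seventh, third inversion

Reducing to letter names: F#, G, B, D. These stack in thirds as G–B–D–F# — a G major seventh chord.
The lowest note is F#, the seventh of the chord, so this is third inversion (figured bass 4/2).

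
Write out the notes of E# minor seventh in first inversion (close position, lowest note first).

G#, B#, D#, E#

Spelling E# minor seventh: E#–G#–B#–D#. In first inversion the third is bass, giving G#, B#, D#, E# from the bottom.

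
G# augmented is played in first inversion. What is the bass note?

In first inversion the third is lowest. For G# augmented (G#–B#–D##) that is B#.

B#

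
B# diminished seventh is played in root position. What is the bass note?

B#

B# diminished seventh is B#–D#–F#–A. Root position places the root in the bass: B#.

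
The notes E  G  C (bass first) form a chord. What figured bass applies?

The notes E, G, C stack in thirds as C–E–G — a C major triad. The bass E is the third, so this is first inversion: figured 6.

6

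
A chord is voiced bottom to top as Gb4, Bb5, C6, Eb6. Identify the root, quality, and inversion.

C half-diminished seventh, second inversion

The pitch classes Gb, Bb, C, Eb arrange in thirds as C–Eb–Gb–Bb: a C half-diminished seventh chord.
Gb is the fifth of C half-diminished seventh; fifth in the bass means second inversion (figured bass 4/3).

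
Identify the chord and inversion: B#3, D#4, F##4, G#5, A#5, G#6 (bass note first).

Reducing to letter names: B#, D#, F##, G#, A#. These stack in thirds as G#–B#–D#–F##–A# — a G# major ninth chord.
The lowest note is B#, the third of the chord, so this is first inversion.

G# major ninth, first inversion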